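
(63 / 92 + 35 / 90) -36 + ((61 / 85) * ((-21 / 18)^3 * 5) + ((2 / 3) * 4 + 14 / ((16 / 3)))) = -1492027 / 42228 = -35.33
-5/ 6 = -0.83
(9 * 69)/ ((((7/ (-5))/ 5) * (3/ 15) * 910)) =-15525/ 1274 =-12.19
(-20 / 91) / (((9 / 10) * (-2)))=100 / 819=0.12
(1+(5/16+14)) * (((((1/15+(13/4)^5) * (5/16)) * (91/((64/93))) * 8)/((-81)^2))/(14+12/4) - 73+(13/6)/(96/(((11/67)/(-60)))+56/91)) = -23079207952408638415/20955298988556288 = -1101.35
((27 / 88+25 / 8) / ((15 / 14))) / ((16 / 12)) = 2.40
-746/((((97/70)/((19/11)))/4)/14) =-55562080/1067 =-52073.18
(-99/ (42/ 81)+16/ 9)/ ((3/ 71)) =-1692143/ 378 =-4476.57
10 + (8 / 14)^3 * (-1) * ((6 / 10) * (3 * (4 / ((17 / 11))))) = 266206 / 29155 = 9.13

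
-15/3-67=-72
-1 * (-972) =972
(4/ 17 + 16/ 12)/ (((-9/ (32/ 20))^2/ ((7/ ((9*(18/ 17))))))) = 3584/ 98415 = 0.04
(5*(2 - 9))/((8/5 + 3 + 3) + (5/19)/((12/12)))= -3325/747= -4.45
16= 16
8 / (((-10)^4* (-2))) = -1 / 2500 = -0.00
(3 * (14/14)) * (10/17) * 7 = 210/17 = 12.35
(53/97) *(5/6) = 265/582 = 0.46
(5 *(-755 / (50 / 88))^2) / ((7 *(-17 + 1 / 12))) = -74554.94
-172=-172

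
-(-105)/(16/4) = 105/4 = 26.25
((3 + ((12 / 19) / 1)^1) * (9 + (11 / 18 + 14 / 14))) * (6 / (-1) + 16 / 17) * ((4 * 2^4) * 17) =-12089536 / 57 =-212097.12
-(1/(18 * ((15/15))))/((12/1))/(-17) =1/3672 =0.00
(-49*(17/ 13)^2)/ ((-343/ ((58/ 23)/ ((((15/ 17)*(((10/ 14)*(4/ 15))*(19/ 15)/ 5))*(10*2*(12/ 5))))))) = 712385/ 2363296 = 0.30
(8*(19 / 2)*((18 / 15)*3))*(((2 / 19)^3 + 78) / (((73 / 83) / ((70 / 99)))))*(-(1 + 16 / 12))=-34814170720 / 869649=-40032.44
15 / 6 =5 / 2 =2.50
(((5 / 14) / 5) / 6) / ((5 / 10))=1 / 42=0.02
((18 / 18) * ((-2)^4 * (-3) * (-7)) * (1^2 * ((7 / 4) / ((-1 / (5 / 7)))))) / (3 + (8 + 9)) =-21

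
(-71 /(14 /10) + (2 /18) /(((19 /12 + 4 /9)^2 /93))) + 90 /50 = -8654528 /186515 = -46.40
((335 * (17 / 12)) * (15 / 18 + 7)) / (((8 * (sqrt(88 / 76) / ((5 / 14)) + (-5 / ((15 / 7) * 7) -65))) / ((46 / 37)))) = -9.27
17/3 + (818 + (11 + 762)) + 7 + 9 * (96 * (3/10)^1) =27943/15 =1862.87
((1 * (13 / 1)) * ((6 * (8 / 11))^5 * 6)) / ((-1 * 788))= -4968677376 / 31727047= -156.61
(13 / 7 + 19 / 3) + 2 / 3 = 62 / 7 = 8.86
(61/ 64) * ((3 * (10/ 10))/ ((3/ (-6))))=-183/ 32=-5.72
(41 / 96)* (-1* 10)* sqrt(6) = -205* sqrt(6) / 48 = -10.46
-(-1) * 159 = 159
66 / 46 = 33 / 23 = 1.43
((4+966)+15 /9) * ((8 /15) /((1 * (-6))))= -2332 /27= -86.37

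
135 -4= 131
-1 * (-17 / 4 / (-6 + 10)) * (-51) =-54.19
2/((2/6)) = 6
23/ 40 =0.58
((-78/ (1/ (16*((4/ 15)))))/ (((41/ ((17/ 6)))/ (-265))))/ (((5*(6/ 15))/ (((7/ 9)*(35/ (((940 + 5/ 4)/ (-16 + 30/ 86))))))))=-49441228928/ 35843553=-1379.36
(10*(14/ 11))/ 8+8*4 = 739/ 22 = 33.59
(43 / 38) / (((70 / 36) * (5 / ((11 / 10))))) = 0.13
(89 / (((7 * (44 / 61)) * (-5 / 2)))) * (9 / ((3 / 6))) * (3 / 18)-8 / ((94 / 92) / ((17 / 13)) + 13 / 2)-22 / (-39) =-47541029 / 2192190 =-21.69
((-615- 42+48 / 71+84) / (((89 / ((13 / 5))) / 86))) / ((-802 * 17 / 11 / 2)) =99945846 / 43076623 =2.32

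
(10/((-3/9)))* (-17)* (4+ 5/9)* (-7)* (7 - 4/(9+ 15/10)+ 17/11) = -13145420/99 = -132782.02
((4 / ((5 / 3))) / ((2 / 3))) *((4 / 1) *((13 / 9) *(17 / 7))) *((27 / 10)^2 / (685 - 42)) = 322218 / 562625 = 0.57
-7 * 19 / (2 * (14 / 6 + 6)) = -399 / 50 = -7.98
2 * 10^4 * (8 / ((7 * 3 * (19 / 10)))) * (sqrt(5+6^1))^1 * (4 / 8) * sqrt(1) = 800000 * sqrt(11) / 399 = 6649.87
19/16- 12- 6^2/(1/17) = -9965/16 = -622.81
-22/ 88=-0.25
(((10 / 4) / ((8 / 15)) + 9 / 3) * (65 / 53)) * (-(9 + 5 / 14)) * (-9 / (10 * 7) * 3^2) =16966989 / 166208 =102.08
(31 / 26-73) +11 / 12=-11059 / 156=-70.89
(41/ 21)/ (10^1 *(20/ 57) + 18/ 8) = 3116/ 9191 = 0.34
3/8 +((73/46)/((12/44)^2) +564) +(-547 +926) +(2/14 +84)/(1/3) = 14109079/11592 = 1217.14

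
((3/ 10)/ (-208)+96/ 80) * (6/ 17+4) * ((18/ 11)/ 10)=830169/ 972400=0.85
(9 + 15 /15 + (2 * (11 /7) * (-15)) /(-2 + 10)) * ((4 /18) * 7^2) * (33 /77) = 115 /6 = 19.17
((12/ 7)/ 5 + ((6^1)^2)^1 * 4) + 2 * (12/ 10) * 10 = 5892/ 35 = 168.34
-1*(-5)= 5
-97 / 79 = -1.23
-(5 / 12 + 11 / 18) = -1.03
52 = 52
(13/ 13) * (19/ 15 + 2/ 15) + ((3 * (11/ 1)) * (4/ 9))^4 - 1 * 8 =18737807/ 405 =46266.19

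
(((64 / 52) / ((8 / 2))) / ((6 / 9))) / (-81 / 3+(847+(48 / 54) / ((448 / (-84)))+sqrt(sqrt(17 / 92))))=-2613228588 * 17^(1 / 4) * sqrt(2) * 23^(3 / 4) / 175056595703717975 - 1944 * 17^(3 / 4) * sqrt(2) * 23^(1 / 4) / 175056595703717975+3187512 * sqrt(391) / 175056595703717975+98550947586852 / 175056595703717975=0.00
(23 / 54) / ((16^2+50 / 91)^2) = 190463 / 29431928664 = 0.00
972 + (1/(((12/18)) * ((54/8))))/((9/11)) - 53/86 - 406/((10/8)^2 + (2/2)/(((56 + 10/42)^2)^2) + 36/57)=786.61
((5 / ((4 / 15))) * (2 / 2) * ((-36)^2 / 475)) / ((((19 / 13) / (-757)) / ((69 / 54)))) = -12222522 / 361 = -33857.40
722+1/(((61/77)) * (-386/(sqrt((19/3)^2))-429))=409985515/567849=722.00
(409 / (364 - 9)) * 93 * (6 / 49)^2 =1369332 / 852355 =1.61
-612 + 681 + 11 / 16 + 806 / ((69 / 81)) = 373837 / 368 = 1015.86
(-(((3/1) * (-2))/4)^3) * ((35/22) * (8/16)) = 945/352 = 2.68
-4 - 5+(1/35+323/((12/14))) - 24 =72211/210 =343.86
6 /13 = 0.46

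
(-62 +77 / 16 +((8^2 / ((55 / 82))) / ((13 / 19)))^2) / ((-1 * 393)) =-158611956229 / 3214582800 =-49.34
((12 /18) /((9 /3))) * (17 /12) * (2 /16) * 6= 17 /72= 0.24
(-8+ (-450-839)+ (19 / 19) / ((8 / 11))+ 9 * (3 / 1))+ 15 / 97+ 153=-865605 / 776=-1115.47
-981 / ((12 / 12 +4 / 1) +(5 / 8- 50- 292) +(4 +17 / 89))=698472 / 236515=2.95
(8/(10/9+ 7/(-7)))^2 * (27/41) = 139968/41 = 3413.85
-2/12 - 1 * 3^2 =-9.17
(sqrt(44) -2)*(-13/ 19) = 26/ 19 -26*sqrt(11)/ 19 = -3.17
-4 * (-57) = 228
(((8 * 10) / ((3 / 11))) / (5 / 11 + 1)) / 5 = 121 / 3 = 40.33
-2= -2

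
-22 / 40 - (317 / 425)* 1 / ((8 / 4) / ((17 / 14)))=-351 / 350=-1.00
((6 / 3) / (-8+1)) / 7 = -2 / 49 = -0.04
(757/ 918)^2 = 573049/ 842724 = 0.68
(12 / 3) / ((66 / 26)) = 52 / 33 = 1.58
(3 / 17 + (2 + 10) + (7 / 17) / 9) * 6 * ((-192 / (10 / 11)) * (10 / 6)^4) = -9680000 / 81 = -119506.17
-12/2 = -6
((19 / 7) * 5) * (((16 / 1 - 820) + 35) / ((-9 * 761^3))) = 73055 / 27764798103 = 0.00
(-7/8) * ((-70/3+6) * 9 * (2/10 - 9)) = -6006/5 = -1201.20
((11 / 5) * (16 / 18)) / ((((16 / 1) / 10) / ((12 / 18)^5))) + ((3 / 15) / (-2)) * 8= -6988 / 10935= -0.64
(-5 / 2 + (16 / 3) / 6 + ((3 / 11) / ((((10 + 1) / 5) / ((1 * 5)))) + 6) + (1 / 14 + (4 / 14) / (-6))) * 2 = 10.07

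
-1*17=-17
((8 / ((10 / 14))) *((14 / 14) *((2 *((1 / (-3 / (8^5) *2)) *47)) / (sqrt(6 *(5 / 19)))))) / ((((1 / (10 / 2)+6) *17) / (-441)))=2113011712 *sqrt(570) / 2635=19145147.32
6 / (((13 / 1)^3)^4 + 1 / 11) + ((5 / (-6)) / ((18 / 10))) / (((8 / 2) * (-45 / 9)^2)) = -21356578027753 / 4613020854251256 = -0.00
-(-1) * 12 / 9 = 4 / 3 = 1.33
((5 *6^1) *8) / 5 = 48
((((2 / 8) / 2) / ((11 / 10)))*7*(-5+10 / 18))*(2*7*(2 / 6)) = -4900 / 297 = -16.50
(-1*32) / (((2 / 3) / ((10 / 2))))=-240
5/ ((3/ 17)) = 85/ 3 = 28.33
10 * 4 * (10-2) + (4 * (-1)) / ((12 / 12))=316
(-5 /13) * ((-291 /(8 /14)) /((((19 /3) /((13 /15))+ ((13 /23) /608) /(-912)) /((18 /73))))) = 584520572160 /88444872143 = 6.61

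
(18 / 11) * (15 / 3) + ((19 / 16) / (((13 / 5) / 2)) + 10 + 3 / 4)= 22703 / 1144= 19.85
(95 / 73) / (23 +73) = 95 / 7008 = 0.01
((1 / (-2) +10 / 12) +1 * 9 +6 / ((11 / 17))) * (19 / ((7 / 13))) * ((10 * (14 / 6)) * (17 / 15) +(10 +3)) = 53838590 / 2079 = 25896.39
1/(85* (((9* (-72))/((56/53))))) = -0.00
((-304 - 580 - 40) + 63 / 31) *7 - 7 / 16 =-3201289 / 496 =-6454.21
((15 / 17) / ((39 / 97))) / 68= 485 / 15028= 0.03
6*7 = 42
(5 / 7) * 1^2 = 5 / 7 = 0.71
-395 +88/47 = -18477/47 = -393.13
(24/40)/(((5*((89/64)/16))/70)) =43008/445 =96.65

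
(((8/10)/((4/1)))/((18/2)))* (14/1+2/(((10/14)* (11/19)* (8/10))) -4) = 353/990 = 0.36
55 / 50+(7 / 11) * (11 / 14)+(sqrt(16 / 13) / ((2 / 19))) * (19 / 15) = 8 / 5+722 * sqrt(13) / 195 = 14.95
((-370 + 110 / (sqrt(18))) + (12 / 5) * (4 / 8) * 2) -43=-2053 / 5 + 55 * sqrt(2) / 3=-384.67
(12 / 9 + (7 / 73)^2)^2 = 460660369 / 255584169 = 1.80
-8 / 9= -0.89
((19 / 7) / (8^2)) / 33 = 19 / 14784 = 0.00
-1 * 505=-505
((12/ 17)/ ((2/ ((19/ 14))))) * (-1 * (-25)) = 1425/ 119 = 11.97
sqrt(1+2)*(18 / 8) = 9*sqrt(3) / 4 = 3.90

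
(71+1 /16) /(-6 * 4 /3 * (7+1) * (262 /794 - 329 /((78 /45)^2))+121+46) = 25428247 /2559970320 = 0.01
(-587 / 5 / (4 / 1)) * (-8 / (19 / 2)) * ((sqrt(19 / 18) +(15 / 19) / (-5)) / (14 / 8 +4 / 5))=-9392 / 6137 +4696 * sqrt(38) / 2907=8.43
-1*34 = -34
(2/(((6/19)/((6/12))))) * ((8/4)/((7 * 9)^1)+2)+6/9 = 1342/189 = 7.10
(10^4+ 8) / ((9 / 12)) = 13344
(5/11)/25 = 0.02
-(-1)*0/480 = 0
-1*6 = -6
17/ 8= 2.12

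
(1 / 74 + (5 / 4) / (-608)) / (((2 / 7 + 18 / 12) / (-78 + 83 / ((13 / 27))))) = 8855259 / 14622400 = 0.61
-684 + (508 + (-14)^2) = 20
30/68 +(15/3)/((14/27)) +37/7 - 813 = -94918/119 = -797.63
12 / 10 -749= -3739 / 5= -747.80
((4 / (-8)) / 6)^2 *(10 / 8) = 5 / 576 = 0.01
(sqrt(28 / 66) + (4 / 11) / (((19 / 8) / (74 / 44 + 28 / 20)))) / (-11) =-sqrt(462) / 363 - 5424 / 126445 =-0.10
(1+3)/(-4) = -1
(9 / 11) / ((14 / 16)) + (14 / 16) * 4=683 / 154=4.44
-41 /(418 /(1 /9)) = -41 /3762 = -0.01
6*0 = 0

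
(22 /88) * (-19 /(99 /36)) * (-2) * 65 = 2470 /11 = 224.55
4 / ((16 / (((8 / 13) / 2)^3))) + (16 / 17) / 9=37600 / 336141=0.11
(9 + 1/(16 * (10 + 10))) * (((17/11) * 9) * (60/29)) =1322379/5104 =259.09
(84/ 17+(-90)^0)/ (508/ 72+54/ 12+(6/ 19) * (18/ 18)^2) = 17271/ 34510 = 0.50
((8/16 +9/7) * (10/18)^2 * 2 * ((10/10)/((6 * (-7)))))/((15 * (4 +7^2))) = -125/3786426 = -0.00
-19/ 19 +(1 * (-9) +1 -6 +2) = -13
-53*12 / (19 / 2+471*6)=-24 / 107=-0.22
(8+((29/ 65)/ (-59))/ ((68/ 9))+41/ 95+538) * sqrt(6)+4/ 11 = 4/ 11+2707465157 * sqrt(6)/ 4954820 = 1338.84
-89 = -89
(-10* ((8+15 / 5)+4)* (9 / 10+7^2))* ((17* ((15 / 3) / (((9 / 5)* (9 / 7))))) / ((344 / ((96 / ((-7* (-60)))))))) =-212075 / 1161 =-182.67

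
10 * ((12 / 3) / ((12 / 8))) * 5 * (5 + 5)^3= 400000 / 3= 133333.33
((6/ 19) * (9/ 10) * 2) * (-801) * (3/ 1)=-129762/ 95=-1365.92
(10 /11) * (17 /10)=17 /11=1.55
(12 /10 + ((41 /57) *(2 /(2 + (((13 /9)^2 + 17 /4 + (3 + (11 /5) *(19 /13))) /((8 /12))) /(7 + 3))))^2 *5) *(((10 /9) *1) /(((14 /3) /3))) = 1.35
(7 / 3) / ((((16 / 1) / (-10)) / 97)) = -3395 / 24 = -141.46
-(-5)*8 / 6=20 / 3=6.67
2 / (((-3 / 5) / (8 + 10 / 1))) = -60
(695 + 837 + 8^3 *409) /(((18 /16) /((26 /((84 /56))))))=3250038.52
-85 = -85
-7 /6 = -1.17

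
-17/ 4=-4.25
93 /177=0.53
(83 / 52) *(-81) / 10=-6723 / 520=-12.93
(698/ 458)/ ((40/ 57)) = 19893/ 9160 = 2.17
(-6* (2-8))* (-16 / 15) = -192 / 5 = -38.40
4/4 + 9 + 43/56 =603/56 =10.77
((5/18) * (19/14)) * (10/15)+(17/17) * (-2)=-661/378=-1.75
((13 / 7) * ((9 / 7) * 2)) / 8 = 117 / 196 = 0.60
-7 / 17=-0.41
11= 11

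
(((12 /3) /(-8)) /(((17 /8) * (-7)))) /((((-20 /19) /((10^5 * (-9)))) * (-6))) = -570000 /119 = -4789.92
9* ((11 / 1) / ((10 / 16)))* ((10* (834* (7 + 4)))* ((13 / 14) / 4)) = 23613876 / 7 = 3373410.86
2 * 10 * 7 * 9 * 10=12600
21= 21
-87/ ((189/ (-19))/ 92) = 50692/ 63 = 804.63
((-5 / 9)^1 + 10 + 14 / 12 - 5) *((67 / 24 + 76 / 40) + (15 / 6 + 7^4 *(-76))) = -2211521957 / 2160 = -1023852.76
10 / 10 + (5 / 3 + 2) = 14 / 3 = 4.67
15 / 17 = 0.88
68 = 68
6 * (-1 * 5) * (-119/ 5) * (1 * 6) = 4284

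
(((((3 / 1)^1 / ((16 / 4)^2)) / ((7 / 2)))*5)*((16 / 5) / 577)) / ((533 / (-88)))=-528 / 2152787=-0.00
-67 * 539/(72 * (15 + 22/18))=-36113/1168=-30.92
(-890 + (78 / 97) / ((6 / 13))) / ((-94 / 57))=4911177 / 9118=538.62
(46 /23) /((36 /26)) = 13 /9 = 1.44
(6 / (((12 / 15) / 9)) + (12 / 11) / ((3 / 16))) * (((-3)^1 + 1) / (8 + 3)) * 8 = -12904 / 121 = -106.64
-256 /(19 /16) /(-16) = 256 /19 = 13.47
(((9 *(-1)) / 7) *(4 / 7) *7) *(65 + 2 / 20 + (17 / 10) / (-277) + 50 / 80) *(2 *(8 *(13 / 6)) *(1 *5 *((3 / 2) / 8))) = -85195305 / 7756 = -10984.44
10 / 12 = 0.83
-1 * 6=-6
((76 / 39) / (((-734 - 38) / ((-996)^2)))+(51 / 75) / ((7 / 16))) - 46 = -1118999402 / 439075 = -2548.54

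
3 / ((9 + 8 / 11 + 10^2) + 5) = 33 / 1262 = 0.03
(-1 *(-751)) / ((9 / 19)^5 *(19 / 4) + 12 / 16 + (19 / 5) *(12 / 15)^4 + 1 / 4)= 1223388387500 / 4349066001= 281.30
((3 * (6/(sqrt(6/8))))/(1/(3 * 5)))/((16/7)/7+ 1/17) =49980 * sqrt(3)/107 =809.05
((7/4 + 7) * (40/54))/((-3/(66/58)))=-1925/783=-2.46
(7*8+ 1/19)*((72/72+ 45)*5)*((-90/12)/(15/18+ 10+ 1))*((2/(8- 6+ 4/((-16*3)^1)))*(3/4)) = -121500/19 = -6394.74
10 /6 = 5 /3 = 1.67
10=10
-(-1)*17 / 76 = 17 / 76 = 0.22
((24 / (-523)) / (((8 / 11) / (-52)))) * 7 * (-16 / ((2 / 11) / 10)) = -10570560 / 523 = -20211.40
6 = 6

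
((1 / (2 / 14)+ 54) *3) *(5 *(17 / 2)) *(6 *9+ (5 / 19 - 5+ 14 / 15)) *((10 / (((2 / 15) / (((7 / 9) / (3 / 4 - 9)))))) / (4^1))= -1298090675 / 1881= -690106.69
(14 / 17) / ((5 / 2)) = 0.33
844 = 844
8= 8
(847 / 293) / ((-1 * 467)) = -847 / 136831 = -0.01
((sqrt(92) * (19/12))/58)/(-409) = -0.00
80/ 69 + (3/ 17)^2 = 23741/ 19941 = 1.19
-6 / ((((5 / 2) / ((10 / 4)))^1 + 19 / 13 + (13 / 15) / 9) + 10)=-0.48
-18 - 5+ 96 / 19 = -341 / 19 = -17.95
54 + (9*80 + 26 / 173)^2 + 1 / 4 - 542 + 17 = 62030329277 / 119716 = 518145.69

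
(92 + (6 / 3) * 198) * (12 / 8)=732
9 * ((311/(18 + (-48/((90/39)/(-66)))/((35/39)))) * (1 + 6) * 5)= 1904875/30094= 63.30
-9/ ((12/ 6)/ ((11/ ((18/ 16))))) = -44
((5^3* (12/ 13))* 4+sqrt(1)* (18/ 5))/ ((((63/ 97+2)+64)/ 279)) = 272740914/ 140075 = 1947.11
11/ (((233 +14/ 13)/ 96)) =13728/ 3043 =4.51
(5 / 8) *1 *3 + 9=87 / 8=10.88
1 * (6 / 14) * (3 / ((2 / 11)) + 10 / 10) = 15 / 2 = 7.50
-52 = -52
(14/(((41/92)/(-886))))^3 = -1486102465639493632/68921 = -21562404283737.81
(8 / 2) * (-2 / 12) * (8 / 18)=-8 / 27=-0.30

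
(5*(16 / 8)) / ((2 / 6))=30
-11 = -11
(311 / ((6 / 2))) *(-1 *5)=-518.33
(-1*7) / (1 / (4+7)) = -77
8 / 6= 4 / 3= 1.33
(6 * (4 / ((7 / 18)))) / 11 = 432 / 77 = 5.61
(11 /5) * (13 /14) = 143 /70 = 2.04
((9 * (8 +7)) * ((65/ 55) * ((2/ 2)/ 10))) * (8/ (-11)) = -1404/ 121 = -11.60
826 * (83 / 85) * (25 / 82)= 171395 / 697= 245.90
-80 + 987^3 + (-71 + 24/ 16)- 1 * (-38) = 1923009383/ 2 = 961504691.50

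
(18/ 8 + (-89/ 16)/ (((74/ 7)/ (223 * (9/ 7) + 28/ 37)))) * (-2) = 6527927/ 21904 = 298.02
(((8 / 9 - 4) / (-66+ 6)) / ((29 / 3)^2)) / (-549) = -7 / 6925635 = -0.00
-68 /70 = -34 /35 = -0.97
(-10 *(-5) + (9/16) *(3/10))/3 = 8027/480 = 16.72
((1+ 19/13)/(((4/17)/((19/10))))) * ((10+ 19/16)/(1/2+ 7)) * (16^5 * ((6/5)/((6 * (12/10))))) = 15156379648/2925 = 5181668.26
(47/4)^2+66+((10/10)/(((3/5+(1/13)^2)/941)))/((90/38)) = 3961871/4608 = 859.78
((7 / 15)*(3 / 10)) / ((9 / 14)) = 49 / 225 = 0.22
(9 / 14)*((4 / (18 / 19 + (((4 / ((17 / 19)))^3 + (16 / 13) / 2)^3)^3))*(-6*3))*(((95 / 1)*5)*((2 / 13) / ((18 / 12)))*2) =-1060788123410750750138888559792344808358262692080 / 90810652028210282430100434892879415444097182880817173456063623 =-0.00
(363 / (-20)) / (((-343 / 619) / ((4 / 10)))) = 224697 / 17150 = 13.10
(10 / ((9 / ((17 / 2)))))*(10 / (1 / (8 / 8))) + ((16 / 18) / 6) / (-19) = 48446 / 513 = 94.44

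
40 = 40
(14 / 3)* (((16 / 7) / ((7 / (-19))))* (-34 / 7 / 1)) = 20672 / 147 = 140.63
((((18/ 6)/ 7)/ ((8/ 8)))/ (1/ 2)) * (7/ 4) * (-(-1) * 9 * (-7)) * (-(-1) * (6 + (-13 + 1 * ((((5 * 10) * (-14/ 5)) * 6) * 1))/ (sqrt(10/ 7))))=-567 + 161217 * sqrt(70)/ 20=66874.91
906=906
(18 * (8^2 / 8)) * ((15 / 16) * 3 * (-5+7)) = 810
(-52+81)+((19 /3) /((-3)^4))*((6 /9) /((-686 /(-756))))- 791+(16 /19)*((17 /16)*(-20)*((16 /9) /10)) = -19232918 /25137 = -765.12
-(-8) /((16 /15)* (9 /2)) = 5 /3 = 1.67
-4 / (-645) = 4 / 645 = 0.01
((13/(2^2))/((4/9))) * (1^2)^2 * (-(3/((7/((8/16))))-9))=14391/224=64.25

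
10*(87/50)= 17.40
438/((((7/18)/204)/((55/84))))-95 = 150344.59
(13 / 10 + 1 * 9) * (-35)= -721 / 2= -360.50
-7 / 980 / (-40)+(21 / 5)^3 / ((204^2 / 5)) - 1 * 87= -28157221 / 323680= -86.99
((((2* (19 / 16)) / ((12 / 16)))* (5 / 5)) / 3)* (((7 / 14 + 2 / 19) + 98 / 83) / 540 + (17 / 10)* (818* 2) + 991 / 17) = 16442802677 / 5485968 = 2997.25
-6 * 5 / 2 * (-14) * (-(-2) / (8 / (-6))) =-315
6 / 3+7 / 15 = 37 / 15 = 2.47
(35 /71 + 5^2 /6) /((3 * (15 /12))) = 794 /639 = 1.24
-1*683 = -683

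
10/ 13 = 0.77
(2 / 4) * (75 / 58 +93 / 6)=487 / 58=8.40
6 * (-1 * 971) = -5826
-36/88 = -9/22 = -0.41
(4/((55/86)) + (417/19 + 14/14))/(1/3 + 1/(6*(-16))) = 2929536/32395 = 90.43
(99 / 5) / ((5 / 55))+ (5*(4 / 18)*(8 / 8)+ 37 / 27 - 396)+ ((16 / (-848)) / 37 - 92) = -70874597 / 264735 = -267.72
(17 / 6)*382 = 3247 / 3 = 1082.33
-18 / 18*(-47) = 47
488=488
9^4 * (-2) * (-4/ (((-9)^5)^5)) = -8/ 109418989131512359209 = -0.00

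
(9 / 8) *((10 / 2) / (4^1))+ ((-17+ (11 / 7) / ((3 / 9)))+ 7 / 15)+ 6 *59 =1154453 / 3360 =343.59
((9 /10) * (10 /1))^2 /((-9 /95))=-855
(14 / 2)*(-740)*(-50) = 259000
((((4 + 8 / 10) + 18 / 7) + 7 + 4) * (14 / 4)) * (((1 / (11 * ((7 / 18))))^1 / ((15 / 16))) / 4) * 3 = 23148 / 1925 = 12.02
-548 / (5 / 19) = -10412 / 5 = -2082.40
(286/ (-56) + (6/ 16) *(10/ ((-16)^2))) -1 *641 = -646.09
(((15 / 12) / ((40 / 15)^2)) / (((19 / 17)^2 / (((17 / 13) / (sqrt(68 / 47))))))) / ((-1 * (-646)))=765 * sqrt(799) / 91307008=0.00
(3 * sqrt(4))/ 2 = 3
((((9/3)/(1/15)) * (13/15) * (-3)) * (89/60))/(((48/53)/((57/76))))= -183963/1280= -143.72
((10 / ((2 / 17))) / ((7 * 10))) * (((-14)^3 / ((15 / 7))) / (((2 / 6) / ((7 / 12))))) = -40817 / 15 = -2721.13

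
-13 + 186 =173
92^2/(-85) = -8464/85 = -99.58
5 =5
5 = 5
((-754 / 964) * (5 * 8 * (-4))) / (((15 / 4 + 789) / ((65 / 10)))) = 784160 / 764211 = 1.03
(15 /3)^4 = 625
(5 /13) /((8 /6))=15 /52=0.29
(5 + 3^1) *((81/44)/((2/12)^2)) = 5832/11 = 530.18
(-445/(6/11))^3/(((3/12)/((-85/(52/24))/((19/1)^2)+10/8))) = -2512921482259375/1013688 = -2478989079.74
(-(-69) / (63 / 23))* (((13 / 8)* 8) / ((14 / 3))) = 6877 / 98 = 70.17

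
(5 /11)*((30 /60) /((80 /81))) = 81 /352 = 0.23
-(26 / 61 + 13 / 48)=-2041 / 2928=-0.70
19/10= 1.90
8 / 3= 2.67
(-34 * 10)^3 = -39304000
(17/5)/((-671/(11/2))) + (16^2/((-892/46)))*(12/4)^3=-48491471/136030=-356.48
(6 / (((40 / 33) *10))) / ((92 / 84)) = 2079 / 4600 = 0.45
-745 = -745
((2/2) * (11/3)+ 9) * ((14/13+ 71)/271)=35606/10569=3.37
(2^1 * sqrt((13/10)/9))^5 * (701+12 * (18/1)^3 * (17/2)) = 80520388 * sqrt(130)/6075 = 151123.24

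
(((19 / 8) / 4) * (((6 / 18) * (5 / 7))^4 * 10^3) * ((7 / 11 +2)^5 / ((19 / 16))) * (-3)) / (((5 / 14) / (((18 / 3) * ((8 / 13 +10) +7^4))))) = -160761258074750000 / 6463137681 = -24873562.35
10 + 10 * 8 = 90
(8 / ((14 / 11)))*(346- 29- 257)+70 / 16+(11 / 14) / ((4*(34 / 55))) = 381.84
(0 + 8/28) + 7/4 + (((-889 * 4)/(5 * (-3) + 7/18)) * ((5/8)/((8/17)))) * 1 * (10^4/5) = 4760609991/7364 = 646470.67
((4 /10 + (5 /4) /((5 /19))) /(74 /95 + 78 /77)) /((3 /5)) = 753445 /157296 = 4.79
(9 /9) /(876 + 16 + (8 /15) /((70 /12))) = 175 /156116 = 0.00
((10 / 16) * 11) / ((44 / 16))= 5 / 2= 2.50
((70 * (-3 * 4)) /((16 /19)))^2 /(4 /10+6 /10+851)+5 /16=663515 /568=1168.16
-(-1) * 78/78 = 1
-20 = -20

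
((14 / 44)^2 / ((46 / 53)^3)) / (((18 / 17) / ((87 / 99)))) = 3596421689 / 27983710656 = 0.13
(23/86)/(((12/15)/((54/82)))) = 3105/14104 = 0.22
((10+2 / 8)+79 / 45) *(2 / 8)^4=2161 / 46080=0.05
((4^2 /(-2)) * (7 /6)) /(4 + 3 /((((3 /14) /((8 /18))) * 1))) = -21 /23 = -0.91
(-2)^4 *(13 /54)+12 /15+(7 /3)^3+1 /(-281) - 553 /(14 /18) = -8771179 /12645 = -693.65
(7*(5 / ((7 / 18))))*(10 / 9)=100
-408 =-408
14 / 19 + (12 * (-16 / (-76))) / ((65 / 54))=3502 / 1235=2.84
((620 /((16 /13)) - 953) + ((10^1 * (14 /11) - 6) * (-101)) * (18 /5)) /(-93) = 212321 /6820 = 31.13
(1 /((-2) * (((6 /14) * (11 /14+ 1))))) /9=-49 /675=-0.07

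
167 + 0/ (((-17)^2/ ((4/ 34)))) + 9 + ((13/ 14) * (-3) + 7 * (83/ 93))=233659/ 1302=179.46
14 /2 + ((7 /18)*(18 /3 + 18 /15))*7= 133 /5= 26.60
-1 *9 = -9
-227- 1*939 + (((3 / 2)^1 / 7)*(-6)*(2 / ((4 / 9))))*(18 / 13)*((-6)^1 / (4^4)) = -13579381 / 11648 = -1165.81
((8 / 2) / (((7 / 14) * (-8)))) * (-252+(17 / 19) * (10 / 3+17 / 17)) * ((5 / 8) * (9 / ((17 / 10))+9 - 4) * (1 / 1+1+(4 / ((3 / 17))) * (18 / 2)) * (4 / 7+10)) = 6737371625 / 1938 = 3476455.95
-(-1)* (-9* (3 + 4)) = -63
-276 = -276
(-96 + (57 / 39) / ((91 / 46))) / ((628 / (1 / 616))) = -56347 / 228820592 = -0.00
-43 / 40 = -1.08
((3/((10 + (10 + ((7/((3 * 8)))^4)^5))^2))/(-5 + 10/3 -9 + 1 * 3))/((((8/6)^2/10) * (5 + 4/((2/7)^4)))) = -363606959060229164788780142420271560231931640303017000960/39993533434846277655900308474364530419833221689046510489711467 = -0.00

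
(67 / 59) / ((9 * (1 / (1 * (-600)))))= -13400 / 177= -75.71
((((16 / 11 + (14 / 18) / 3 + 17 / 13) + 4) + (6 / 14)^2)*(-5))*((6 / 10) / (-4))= 1363139 / 252252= 5.40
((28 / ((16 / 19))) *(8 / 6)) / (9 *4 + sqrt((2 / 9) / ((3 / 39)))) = 7182 / 5819 - 133 *sqrt(26) / 11638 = 1.18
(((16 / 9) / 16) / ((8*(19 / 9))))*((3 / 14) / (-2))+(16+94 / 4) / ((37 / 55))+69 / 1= 20111617 / 157472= 127.72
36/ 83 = 0.43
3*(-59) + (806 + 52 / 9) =5713 / 9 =634.78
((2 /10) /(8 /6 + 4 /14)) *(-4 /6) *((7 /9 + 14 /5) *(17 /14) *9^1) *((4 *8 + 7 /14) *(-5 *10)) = 10465 /2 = 5232.50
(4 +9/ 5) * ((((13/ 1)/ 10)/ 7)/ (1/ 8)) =1508/ 175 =8.62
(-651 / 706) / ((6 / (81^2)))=-1423737 / 1412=-1008.31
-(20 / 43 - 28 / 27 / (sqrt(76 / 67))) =-20 / 43+14 *sqrt(1273) / 513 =0.51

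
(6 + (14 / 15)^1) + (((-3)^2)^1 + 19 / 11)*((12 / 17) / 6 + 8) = 263708 / 2805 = 94.01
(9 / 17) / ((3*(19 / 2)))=6 / 323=0.02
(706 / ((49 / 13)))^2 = 35083.58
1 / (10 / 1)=1 / 10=0.10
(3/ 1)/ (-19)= -3/ 19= -0.16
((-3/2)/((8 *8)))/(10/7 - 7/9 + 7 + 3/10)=-945/320576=-0.00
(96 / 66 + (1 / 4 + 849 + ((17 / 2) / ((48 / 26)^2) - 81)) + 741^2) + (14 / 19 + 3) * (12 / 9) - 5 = 132387050665 / 240768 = 549853.18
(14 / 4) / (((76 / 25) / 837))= 146475 / 152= 963.65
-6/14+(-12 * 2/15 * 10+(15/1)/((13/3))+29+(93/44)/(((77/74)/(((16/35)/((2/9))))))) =20.21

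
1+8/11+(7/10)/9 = 1787/990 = 1.81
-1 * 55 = -55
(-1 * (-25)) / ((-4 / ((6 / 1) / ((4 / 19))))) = -1425 / 8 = -178.12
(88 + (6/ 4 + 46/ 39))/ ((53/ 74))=261701/ 2067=126.61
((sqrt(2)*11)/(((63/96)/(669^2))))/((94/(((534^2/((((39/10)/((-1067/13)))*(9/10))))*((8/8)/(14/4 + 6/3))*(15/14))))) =-40348313990688000*sqrt(2)/389207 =-146608701448.12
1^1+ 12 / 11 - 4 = -21 / 11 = -1.91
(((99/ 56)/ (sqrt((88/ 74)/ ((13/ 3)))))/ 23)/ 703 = 3* sqrt(15873)/ 1810928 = 0.00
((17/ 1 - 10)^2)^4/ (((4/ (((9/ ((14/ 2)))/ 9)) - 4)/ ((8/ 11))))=5764801/ 33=174690.94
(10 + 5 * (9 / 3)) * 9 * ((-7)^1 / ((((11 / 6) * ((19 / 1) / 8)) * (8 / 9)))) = -85050 / 209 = -406.94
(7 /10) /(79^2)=7 /62410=0.00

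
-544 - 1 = -545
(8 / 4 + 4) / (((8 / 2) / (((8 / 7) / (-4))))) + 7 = 6.57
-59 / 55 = -1.07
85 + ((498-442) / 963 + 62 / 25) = 2107481 / 24075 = 87.54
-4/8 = -1/2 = -0.50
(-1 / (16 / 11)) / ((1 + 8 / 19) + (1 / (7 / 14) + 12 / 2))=-209 / 2864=-0.07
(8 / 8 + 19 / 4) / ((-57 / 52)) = -299 / 57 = -5.25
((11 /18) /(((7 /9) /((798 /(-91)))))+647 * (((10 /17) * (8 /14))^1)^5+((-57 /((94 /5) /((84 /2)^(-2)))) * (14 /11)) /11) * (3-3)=0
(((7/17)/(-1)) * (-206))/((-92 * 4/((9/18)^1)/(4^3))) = -7.38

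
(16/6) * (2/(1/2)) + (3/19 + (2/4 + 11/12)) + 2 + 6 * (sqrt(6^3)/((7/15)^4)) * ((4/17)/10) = 3247/228 + 729000 * sqrt(6)/40817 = 57.99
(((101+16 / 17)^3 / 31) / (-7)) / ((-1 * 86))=5204699837 / 91686406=56.77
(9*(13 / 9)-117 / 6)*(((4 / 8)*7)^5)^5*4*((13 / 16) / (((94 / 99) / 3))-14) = 299775773896584394101892745 / 25232932864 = 11880338108626150.47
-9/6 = -3/2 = -1.50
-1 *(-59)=59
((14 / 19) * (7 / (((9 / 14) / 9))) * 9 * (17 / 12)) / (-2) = -17493 / 38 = -460.34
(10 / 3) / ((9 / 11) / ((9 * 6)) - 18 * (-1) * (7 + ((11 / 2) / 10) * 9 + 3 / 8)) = 2200 / 146431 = 0.02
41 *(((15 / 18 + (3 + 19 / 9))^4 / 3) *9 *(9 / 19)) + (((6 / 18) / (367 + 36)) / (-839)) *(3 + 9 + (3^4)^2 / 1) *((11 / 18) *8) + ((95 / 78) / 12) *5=72751.50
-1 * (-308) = 308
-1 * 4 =-4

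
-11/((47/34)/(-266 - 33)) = 111826/47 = 2379.28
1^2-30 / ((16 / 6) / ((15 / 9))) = -71 / 4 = -17.75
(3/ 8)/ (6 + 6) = 0.03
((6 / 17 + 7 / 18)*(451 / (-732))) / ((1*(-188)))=102377 / 42110496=0.00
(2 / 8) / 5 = 1 / 20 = 0.05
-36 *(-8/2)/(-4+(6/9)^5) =-8748/235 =-37.23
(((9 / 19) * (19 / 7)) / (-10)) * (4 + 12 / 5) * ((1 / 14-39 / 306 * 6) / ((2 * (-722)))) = -594 / 1503565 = -0.00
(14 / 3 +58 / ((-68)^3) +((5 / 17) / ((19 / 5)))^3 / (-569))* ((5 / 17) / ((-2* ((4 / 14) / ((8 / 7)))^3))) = -42948757982135 / 977890010073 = -43.92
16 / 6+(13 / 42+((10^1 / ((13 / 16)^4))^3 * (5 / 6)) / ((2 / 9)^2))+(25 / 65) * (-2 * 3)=203875.37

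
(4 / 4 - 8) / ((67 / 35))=-245 / 67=-3.66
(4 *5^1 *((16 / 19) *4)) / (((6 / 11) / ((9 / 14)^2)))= 47520 / 931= 51.04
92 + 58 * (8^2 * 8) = 29788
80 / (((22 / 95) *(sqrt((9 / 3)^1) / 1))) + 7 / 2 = 7 / 2 + 3800 *sqrt(3) / 33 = 202.95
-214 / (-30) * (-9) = -321 / 5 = -64.20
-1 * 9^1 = -9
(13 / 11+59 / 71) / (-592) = -393 / 115588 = -0.00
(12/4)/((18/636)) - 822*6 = -4826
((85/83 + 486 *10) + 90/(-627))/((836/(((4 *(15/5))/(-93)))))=-84321695/112391213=-0.75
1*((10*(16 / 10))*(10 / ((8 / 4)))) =80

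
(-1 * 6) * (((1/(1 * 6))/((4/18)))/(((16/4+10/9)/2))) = -81/46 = -1.76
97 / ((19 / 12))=1164 / 19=61.26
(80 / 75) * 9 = 9.60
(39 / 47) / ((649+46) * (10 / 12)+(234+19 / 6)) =117 / 115103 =0.00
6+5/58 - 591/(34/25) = -211237/493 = -428.47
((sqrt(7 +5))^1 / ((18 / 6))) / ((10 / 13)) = 1.50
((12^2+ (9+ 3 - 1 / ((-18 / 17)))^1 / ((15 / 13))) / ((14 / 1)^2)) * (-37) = -221519 / 7560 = -29.30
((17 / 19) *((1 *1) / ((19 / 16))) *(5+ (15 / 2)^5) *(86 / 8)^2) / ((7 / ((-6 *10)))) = -51159564975 / 2888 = -17714530.81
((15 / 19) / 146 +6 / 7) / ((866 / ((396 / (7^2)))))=1658151 / 205995853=0.01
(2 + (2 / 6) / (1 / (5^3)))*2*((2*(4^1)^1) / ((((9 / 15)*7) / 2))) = 20960 / 63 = 332.70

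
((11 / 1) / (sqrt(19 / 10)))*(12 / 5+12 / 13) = 2376*sqrt(190) / 1235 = 26.52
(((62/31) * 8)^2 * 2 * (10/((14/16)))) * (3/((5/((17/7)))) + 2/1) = 991232/49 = 20229.22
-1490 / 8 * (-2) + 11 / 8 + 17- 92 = 2391 / 8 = 298.88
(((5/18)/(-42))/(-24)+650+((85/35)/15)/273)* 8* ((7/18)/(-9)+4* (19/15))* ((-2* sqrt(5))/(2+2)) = -1679587788523* sqrt(5)/128595600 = -29205.30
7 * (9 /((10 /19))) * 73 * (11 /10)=961191 /100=9611.91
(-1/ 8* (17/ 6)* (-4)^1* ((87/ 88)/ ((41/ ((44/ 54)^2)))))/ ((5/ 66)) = 59653/ 199260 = 0.30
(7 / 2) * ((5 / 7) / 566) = 5 / 1132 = 0.00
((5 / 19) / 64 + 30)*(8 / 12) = 36485 / 1824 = 20.00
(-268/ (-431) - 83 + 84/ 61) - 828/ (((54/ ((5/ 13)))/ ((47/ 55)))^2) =-3528740845606/ 43547597379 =-81.03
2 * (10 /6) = 10 /3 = 3.33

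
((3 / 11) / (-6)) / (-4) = 1 / 88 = 0.01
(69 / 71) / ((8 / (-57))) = -3933 / 568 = -6.92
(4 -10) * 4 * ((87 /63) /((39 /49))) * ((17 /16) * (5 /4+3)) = -58667 /312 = -188.04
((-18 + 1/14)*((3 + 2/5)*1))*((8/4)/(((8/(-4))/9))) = 38403/70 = 548.61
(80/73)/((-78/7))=-280/2847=-0.10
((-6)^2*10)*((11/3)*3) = 3960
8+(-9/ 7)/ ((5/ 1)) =271/ 35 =7.74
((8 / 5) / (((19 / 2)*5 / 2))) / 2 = 16 / 475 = 0.03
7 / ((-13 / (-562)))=3934 / 13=302.62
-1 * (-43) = 43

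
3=3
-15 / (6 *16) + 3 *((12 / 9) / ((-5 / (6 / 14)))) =-559 / 1120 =-0.50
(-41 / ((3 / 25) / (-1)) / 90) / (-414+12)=-205 / 21708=-0.01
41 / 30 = 1.37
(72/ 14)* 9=324/ 7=46.29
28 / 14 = 2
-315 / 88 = -3.58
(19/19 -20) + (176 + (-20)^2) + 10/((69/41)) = 38843/69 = 562.94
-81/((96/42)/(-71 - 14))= 48195/16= 3012.19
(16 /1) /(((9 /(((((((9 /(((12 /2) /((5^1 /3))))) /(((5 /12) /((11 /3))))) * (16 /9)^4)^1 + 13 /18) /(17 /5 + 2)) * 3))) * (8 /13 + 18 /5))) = 3760979300 /72807417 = 51.66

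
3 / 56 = 0.05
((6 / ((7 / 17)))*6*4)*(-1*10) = -24480 / 7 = -3497.14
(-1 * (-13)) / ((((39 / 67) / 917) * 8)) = 61439 / 24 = 2559.96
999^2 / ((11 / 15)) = 14970015 / 11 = 1360910.45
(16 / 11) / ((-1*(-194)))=8 / 1067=0.01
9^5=59049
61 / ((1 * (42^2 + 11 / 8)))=488 / 14123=0.03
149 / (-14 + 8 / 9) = -1341 / 118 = -11.36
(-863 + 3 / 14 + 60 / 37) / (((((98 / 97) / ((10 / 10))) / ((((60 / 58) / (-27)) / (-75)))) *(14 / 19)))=-822130969 / 1391187420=-0.59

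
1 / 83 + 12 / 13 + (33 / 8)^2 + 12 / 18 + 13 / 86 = 167194711 / 8908224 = 18.77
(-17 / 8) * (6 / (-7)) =51 / 28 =1.82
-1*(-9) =9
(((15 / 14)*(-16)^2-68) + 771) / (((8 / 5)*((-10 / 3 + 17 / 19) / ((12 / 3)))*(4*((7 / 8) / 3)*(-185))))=1169811 / 252007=4.64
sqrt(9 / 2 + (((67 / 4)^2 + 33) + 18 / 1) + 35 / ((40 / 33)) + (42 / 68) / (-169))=sqrt(285179743) / 884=19.10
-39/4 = -9.75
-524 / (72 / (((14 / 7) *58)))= -7598 / 9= -844.22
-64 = -64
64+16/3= 208/3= 69.33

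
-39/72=-13/24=-0.54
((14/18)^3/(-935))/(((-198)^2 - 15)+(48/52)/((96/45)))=-5096/396865562445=-0.00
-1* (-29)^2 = -841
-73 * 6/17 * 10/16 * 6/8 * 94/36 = -31.53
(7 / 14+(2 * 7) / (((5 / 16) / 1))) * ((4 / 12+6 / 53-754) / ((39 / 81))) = -97697151 / 1378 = -70897.79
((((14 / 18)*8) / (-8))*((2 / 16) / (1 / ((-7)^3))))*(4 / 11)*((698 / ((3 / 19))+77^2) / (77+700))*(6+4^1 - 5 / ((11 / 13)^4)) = 39.77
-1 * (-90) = 90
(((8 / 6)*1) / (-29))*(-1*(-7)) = -28 / 87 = -0.32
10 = 10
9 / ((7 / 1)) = 9 / 7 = 1.29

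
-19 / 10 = -1.90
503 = 503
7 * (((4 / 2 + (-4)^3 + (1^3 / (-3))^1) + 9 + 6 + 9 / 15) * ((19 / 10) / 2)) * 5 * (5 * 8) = -186466 / 3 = -62155.33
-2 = -2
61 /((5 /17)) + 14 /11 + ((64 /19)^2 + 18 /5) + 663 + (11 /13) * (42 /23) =1054543038 /1187329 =888.16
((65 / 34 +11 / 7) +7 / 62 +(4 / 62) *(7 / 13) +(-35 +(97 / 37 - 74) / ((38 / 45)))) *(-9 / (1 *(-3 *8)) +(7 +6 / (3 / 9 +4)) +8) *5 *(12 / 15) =-102412327761 / 13181324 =-7769.50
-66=-66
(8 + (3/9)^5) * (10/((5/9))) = 3890/27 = 144.07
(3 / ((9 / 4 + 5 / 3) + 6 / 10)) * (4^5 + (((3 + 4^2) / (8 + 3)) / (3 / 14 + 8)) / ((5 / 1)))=233174376 / 342815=680.18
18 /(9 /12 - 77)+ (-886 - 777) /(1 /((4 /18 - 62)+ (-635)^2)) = -1840413904483 /2745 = -670460438.79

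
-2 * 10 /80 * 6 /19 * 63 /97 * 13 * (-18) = 22113 /1843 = 12.00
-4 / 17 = -0.24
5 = 5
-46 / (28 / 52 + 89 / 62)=-37076 / 1591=-23.30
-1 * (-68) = 68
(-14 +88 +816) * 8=7120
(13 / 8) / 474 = 13 / 3792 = 0.00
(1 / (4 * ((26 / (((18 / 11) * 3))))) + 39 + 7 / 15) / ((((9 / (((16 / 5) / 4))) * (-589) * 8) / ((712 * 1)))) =-30173581 / 56853225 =-0.53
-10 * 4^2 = -160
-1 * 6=-6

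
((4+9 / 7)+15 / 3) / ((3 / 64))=1536 / 7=219.43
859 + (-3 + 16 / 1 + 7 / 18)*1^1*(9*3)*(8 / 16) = 4159 / 4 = 1039.75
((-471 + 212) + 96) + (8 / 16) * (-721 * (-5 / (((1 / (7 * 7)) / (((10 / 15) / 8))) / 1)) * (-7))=-1240427 / 24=-51684.46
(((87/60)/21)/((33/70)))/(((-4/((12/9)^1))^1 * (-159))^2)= 0.00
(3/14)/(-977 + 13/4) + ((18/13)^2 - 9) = -32637219/4607785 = -7.08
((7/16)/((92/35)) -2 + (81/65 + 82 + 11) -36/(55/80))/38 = 42150727/39994240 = 1.05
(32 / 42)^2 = 256 / 441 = 0.58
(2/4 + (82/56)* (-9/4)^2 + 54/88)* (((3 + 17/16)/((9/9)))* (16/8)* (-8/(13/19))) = -3991805/4928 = -810.03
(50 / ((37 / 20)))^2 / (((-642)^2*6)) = 125000 / 423189387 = 0.00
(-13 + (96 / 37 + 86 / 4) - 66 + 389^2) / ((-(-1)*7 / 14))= 11193691 / 37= 302532.19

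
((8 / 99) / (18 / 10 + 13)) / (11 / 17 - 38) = -68 / 465201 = -0.00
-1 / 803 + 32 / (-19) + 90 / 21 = 277705 / 106799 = 2.60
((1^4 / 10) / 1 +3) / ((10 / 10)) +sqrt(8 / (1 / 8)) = 111 / 10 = 11.10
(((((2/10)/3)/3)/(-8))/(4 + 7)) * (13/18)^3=-2197/23094720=-0.00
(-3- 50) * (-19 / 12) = 1007 / 12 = 83.92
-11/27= -0.41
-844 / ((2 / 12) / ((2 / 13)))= -10128 / 13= -779.08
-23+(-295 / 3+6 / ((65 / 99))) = -112.19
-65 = -65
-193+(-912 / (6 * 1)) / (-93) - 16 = -207.37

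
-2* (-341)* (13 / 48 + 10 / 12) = 18073 / 24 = 753.04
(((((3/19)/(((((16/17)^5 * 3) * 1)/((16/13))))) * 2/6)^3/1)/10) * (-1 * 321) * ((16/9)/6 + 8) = -0.01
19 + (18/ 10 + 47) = 339/ 5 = 67.80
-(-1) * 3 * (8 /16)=1.50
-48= -48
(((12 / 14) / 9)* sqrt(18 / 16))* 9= 0.91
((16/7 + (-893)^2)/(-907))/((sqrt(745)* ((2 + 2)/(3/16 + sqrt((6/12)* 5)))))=-5582159* sqrt(298)/7568008 - 16746477* sqrt(745)/302720320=-14.24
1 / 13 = 0.08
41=41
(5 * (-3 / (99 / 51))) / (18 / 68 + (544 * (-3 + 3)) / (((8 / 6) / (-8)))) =-2890 / 99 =-29.19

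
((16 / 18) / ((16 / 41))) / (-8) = -41 / 144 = -0.28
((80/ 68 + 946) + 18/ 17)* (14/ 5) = 45136/ 17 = 2655.06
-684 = -684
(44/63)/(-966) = -22/30429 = -0.00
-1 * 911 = -911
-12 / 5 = -2.40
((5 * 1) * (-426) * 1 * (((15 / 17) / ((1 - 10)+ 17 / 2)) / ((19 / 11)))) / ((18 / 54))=2108700 / 323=6528.48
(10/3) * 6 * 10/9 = 200/9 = 22.22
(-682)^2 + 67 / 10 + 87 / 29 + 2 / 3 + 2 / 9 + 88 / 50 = 209311357 / 450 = 465136.35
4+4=8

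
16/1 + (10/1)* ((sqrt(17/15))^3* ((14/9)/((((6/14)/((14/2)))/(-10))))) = -3049.47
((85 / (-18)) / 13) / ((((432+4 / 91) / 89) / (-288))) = 211820 / 9829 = 21.55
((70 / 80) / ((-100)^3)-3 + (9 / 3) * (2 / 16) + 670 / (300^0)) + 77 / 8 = 5415999993 / 8000000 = 677.00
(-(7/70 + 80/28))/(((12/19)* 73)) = -1311/20440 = -0.06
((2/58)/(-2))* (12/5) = -6/145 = -0.04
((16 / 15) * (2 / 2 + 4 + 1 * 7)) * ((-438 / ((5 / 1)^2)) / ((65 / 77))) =-2158464 / 8125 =-265.66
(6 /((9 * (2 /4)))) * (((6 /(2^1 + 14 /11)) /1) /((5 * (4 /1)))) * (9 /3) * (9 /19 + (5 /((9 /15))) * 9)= 27.67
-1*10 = -10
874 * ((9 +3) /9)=1165.33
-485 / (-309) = 485 / 309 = 1.57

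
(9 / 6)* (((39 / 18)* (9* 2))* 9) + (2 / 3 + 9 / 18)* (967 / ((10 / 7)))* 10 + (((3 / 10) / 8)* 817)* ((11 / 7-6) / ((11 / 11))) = 13923817 / 1680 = 8287.99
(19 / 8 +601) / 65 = 4827 / 520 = 9.28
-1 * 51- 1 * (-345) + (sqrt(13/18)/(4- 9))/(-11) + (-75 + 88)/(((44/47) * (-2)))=sqrt(26)/330 + 25261/88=287.07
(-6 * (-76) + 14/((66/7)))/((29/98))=1479506/957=1545.98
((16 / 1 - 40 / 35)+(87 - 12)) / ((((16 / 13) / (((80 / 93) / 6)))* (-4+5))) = 40885 / 3906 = 10.47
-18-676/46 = -752/23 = -32.70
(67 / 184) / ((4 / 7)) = 469 / 736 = 0.64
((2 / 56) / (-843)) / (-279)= 1 / 6585516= 0.00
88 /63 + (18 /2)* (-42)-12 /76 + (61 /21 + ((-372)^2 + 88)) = 165303478 /1197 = 138098.14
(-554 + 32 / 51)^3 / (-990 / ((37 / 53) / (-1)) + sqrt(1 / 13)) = -119469.92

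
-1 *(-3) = 3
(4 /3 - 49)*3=-143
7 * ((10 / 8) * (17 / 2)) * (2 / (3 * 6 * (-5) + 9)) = -595 / 324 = -1.84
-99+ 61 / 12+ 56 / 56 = -1115 / 12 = -92.92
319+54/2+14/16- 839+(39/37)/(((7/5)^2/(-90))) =-7839781/14504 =-540.53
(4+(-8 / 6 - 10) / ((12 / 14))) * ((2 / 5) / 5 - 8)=1826 / 25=73.04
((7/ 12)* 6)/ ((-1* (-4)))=7/ 8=0.88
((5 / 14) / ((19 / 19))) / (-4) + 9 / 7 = 67 / 56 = 1.20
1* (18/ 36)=1/ 2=0.50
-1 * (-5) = 5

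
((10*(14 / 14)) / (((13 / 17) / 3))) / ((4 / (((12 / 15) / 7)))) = 102 / 91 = 1.12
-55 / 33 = -5 / 3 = -1.67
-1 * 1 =-1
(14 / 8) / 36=7 / 144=0.05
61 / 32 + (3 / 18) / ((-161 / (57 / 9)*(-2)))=1.91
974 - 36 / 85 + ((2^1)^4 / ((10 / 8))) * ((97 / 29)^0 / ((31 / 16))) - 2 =2577512 / 2635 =978.18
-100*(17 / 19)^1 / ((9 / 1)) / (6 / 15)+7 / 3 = -3851 / 171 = -22.52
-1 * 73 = -73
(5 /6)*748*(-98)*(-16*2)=5864320 /3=1954773.33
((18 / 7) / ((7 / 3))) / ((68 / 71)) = 1917 / 1666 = 1.15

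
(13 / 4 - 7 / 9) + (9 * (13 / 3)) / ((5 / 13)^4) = 40155269 / 22500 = 1784.68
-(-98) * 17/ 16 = 833/ 8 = 104.12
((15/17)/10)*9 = 27/34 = 0.79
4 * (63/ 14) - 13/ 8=131/ 8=16.38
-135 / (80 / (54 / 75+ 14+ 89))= -175.03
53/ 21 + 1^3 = 74/ 21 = 3.52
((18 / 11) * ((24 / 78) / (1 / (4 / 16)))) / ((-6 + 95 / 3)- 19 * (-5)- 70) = 27 / 10868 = 0.00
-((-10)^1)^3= 1000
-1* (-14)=14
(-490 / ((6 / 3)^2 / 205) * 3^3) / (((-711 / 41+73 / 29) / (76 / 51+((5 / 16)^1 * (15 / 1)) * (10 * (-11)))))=-16105842085725 / 684896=-23515748.50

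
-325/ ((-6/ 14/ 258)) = 195650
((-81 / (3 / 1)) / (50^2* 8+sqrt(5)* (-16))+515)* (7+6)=16737402565 / 2499992-351* sqrt(5) / 24999920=6694.98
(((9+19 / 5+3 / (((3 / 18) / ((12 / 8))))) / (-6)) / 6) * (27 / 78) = -199 / 520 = -0.38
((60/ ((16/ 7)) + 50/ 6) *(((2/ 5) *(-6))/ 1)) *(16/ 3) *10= -13280/ 3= -4426.67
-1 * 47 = -47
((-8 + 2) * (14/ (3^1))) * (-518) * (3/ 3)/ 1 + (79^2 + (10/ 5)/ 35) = 726077/ 35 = 20745.06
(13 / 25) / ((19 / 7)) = 91 / 475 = 0.19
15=15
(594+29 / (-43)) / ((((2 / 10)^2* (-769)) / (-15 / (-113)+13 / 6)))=-994369175 / 22419426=-44.35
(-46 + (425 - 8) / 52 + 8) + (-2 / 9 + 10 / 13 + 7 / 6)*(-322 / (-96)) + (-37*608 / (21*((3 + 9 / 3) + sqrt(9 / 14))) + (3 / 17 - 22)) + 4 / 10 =-2388579841 / 10501920 + 22496*sqrt(14) / 3465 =-203.15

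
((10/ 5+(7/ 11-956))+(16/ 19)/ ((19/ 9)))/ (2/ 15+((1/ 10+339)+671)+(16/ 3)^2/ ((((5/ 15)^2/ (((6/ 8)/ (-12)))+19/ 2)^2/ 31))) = -0.93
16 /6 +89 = 275 /3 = 91.67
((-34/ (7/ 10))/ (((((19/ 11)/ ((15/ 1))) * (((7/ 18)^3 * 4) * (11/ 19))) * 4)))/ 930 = -61965/ 74431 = -0.83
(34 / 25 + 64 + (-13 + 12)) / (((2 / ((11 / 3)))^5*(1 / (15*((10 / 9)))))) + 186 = 261300563 / 11664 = 22402.31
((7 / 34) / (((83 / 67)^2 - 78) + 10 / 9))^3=-22618847086211943 / 1109012209398581393972312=-0.00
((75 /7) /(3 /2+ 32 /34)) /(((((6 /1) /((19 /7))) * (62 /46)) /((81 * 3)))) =45131175 /126077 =357.97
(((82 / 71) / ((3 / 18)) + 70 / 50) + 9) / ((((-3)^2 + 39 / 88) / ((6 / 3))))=1082752 / 295005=3.67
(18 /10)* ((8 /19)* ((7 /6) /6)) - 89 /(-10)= 1719 /190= 9.05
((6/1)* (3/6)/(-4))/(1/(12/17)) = -9/17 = -0.53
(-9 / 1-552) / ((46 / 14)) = -3927 / 23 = -170.74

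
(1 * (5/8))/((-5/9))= -9/8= -1.12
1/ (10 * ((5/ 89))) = 89/ 50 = 1.78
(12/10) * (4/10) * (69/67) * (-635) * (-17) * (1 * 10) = 3575304/67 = 53362.75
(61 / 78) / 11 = 0.07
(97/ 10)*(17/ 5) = 32.98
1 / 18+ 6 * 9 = 973 / 18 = 54.06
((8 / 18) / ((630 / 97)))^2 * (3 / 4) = 9409 / 2679075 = 0.00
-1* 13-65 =-78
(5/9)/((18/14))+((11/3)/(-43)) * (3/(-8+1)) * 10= 19445/24381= 0.80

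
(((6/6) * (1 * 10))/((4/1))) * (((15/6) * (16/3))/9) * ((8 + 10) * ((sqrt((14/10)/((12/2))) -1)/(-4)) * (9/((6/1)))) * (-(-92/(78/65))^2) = -1322500/9 + 132250 * sqrt(210)/27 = -75963.53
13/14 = 0.93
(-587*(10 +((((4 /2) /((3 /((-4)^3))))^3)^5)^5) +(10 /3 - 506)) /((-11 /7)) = -451319257367626805101770086134807115676161754372621470835229605660694351049295499490745561015646668262427368696121517530765414008675861761220316639305664406310894 /6690934664846934800316523918807474377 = -67452348584239450544229180000000000000000000000000000000000000000000000000000000000000000000000000000000000000000000000000000.00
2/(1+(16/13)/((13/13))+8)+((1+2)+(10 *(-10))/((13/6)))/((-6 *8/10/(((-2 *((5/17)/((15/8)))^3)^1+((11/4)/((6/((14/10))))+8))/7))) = 11.28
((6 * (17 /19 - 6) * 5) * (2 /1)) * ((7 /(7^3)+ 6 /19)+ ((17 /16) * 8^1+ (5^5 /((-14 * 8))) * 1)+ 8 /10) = 5595.04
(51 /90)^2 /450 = 289 /405000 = 0.00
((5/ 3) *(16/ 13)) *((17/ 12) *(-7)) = -2380/ 117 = -20.34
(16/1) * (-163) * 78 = -203424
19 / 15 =1.27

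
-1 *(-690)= 690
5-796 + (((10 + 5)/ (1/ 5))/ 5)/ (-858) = -226231/ 286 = -791.02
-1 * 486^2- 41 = -236237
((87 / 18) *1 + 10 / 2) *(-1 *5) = -49.17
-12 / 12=-1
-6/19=-0.32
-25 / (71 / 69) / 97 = -0.25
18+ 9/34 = 621/34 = 18.26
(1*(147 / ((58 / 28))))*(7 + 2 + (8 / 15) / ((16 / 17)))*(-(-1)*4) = 393764 / 145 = 2715.61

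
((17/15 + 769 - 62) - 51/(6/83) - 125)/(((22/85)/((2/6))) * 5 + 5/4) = -124814/5235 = -23.84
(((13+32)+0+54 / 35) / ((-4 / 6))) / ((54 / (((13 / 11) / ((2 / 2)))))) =-2353 / 1540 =-1.53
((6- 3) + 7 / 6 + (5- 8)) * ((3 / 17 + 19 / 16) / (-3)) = -2597 / 4896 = -0.53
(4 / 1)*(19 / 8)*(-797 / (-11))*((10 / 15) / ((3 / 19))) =287717 / 99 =2906.23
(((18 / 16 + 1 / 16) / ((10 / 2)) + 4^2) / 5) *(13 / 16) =16887 / 6400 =2.64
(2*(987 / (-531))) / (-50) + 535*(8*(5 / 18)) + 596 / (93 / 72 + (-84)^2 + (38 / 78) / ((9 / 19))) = 1189.05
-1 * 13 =-13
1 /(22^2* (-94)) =-1 /45496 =-0.00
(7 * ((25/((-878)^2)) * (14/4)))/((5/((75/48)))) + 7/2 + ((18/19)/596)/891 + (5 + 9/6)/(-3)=9220070861065/6913756409472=1.33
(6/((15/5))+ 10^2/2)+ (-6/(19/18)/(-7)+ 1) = 7157/133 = 53.81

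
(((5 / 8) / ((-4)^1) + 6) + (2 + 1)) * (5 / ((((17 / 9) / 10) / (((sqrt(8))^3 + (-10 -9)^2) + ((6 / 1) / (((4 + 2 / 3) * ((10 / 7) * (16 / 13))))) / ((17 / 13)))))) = 63675 * sqrt(2) / 17 + 12524121135 / 147968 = 89937.80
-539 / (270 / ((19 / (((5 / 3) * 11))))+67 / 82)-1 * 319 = -130727949 / 407173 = -321.06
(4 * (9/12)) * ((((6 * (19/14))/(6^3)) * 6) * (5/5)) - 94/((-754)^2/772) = 2192475/3979612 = 0.55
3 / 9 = 1 / 3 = 0.33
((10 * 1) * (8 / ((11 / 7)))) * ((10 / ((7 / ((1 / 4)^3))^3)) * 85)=2125 / 4415488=0.00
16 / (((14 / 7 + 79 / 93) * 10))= 744 / 1325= 0.56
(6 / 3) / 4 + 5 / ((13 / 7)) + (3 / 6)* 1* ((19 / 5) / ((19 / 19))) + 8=851 / 65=13.09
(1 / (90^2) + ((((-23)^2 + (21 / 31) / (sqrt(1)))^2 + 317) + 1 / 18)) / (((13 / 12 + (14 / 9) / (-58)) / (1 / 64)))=63404464160219 / 15263755200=4153.92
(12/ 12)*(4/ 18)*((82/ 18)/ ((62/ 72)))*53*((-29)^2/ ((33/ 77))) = 102339608/ 837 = 122269.54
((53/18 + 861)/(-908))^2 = 241833601/267126336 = 0.91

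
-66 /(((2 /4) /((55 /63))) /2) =-4840 /21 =-230.48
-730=-730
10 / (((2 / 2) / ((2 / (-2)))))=-10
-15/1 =-15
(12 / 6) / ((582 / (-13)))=-13 / 291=-0.04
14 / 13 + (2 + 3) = 79 / 13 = 6.08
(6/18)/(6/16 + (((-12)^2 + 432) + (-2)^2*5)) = 8/14313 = 0.00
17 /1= 17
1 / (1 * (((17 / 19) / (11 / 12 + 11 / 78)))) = 1045 / 884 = 1.18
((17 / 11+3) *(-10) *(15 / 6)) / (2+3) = -250 / 11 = -22.73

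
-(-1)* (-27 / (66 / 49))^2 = 194481 / 484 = 401.82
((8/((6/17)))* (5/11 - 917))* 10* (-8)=54846080/33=1662002.42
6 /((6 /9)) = 9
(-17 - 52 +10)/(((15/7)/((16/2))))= -3304/15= -220.27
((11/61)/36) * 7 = 77/2196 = 0.04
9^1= 9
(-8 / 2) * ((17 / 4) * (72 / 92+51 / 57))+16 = -5469 / 437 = -12.51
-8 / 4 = -2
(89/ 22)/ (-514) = -89/ 11308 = -0.01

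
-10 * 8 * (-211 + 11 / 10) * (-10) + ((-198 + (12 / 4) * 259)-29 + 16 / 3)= -502094 / 3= -167364.67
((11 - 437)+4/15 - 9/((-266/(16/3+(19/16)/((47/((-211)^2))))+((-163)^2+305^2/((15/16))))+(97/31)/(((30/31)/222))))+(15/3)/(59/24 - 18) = -1647741464994548047/3867437302182030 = -426.06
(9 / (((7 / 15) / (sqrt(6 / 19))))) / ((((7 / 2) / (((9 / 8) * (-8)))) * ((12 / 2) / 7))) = -405 * sqrt(114) / 133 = -32.51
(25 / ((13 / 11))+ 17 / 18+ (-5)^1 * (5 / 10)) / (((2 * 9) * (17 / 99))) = 25223 / 3978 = 6.34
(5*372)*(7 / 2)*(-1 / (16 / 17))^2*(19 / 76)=940695 / 512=1837.29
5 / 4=1.25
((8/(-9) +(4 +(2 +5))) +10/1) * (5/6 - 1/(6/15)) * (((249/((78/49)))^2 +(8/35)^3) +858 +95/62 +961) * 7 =-4275240899951807/693119700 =-6168113.39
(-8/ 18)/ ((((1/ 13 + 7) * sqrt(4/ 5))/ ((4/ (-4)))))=13 * sqrt(5)/ 414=0.07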